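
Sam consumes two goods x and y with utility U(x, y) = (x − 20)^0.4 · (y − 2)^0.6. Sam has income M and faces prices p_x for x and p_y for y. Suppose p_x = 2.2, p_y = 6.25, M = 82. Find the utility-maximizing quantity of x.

x* = 24.6364

After buying the subsistence bundle (20, 2), a share 0.4 of the remaining income goes to x: x* = 20 + 0.4·(M − 20p_x − 2p_y)/p_x.
Discretionary income = 82 − 20·2.2 − 2·6.25 = 25.5; x* = 20 + 0.4·25.5/2.2 = 24.6364.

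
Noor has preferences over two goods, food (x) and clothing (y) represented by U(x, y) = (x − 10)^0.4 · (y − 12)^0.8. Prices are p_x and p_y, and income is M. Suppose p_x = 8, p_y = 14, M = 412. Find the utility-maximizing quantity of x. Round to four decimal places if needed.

x* = 16.8333

MRS = (1/2)·(y−12)/(x−10). Tangency with p_x/p_y gives y−12 = 2·(p_x/p_y)·(x−10).
Substituting into the budget: x* = 10 + 1/3·(M − 10·p_x − 12·p_y)/p_x, and y* = 12 + 2/3·(…)/p_y.
Discretionary income = 412 − 10·8 − 12·14 = 164; x* = 10 + 1/3·164/8 = 16.8333.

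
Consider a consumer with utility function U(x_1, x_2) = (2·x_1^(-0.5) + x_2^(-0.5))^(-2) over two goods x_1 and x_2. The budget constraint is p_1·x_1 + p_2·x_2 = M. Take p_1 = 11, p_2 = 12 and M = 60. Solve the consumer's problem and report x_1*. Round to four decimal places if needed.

Numerically x_2/x_1 = 0.594458, so x_1* = 60/(11 + 12·0.594458) = 3.3088.

x_1* = 3.3088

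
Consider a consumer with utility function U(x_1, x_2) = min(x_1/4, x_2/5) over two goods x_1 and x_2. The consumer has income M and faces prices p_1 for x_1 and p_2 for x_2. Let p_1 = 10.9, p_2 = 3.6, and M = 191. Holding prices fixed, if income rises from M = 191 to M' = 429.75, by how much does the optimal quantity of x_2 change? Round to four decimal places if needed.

Δx_2* = 19.3791

With perfect complements, no substitution: consume in ratio x_1:x_2 = 4:5.
Budget: p_1·x_1 + p_2·(5/4)·x_1 = M, so (4·p_1 + 5·p_2)·x_1 = 4·M.
Demand: x_1*(p_1,p_2,M) = 4·M/(4·p_1 + 5·p_2), x_2* = 5·M/(4·p_1 + 5·p_2).
Here 4·10.9 + 5·3.6 = 61.6, giving x_2* = 15.5032.
At M' = 429.75: x_2* = 34.8823. Change: 34.8823 − 15.5032 = 19.3791.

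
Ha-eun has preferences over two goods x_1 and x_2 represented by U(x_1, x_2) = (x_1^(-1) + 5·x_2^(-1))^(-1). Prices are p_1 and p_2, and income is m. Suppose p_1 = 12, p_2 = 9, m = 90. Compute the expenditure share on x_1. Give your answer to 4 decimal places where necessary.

share on x_1 = 0.3405

From the CES first-order condition, (1/5)·(x_2/x_1)^(2) = p_1/p_2.
Solve for the ratio: x_2/x_1 = [5·p_1/p_2]^(0.5).
With the ratio pinned down, the budget gives x_1* = m/(p_1 + p_2·(x_2/x_1)) and x_2* = (x_2/x_1)·x_1*.
Numerically x_2/x_1 = 2.581989, so x_1* = 90/(12 + 9·2.581989) = 2.5541 and x_2* = 2.581989·2.5541 = 6.5946.
Expenditure on x_1: 12·2.5541 = 30.6488; share = 0.3405.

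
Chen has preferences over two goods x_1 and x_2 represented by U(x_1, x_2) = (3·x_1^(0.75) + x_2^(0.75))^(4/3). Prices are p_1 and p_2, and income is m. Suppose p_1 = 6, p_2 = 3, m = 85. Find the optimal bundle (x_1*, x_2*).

x_1* = 12.8933, x_2* = 2.5468

MU_x_1 ∝ 3·x_1^(-0.25), MU_x_2 ∝ x_2^(-0.25), so MRS = 3·(x_2/x_1)^(0.25) = p_1/p_2.
Solve for the ratio: x_2/x_1 = [(1/3)·p_1/p_2]^(4).
With the ratio pinned down, the budget gives x_1* = m/(p_1 + p_2·(x_2/x_1)) and x_2* = (x_2/x_1)·x_1*.
Numerically x_2/x_1 = 0.197531, so x_1* = 85/(6 + 3·0.197531) = 12.8933 and x_2* = 0.197531·12.8933 = 2.5468.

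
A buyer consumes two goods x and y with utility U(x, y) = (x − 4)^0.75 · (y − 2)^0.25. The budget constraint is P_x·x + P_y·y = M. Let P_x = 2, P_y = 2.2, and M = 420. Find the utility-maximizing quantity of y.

y* = 48.3182

This is Cobb-Douglas in (x−4, y−2): tangency gives 0.75·P_y·(y−2) = 0.25·P_x·(x−4).
Substituting into the budget: x* = 4 + 0.75·(M − 4·P_x − 2·P_y)/P_x, and y* = 2 + 0.25·(…)/P_y.
Discretionary income = 420 − 4·2 − 2·2.2 = 407.6; y* = 2 + 0.25·407.6/2.2 = 48.3182.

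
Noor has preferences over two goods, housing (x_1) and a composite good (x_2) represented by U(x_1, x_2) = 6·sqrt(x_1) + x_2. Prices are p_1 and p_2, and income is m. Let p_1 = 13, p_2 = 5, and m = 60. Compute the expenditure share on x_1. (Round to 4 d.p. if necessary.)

share on x_1 = 0.2885

Solve: √x_1 = 3·p_2/p_1, so x_1*(p_1,p_2) = (3·p_2/p_1)², and x_2* = (m − p_1·x_1*)/p_2.
Plugging in: x_1* = (3·5/13)² = 1.3314, x_2* = 8.5385.
Expenditure on x_1: 13·1.3314 = 17.3077; share = 0.2885.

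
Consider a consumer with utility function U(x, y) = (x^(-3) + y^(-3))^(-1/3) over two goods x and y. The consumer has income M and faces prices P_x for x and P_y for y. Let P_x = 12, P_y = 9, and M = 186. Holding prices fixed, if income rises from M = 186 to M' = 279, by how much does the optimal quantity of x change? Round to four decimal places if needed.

MU_x ∝ x^(-4), MU_y ∝ y^(-4), so MRS = (y/x)^(4) = P_x/P_y.
Solve for the ratio: y/x = [P_x/P_y]^(0.25).
Substitute y = (y/x)·x into the budget: x* = M/(P_x + P_y·(y/x)).
Numerically y/x = 1.07457, so x* = 186/(12 + 9·1.07457) = 8.5828.
At M' = 279: x* = 12.8743. Change: 12.8743 − 8.5828 = 4.2914.

Δx* = 4.2914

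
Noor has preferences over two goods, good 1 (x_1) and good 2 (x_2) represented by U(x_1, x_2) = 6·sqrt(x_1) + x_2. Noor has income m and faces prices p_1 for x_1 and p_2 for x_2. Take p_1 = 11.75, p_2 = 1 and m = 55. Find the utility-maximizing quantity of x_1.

x_1* = 0.0652

MU_x_1 = 3/√x_1, MU_x_2 = 1. Tangency: 3/√x_1 = p_1/p_2.
Thus x_1* = (3·p_2/p_1)² — independent of m — with the rest of income spent on x_2.
Plugging in: x_1* = (3·1/11.75)² = 0.0652.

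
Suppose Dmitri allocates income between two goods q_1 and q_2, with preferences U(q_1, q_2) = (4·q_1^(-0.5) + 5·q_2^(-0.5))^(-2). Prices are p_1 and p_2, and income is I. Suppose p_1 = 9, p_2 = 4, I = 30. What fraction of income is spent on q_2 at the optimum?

From the CES first-order condition, (4/5)·(q_2/q_1)^(1.5) = p_1/p_2.
Solve for the ratio: q_2/q_1 = [(5/4)·p_1/p_2]^(2/3).
Substitute q_2 = (q_2/q_1)·q_1 into the budget: q_1* = I/(p_1 + p_2·(q_2/q_1)).
Numerically q_2/q_1 = 1.992485, so q_1* = 30/(9 + 4·1.992485) = 1.7678 and q_2* = 1.992485·1.7678 = 3.5224.
Expenditure on q_2: 4·3.5224 = 14.0895; share = 0.4697.

share on q_2 = 0.4697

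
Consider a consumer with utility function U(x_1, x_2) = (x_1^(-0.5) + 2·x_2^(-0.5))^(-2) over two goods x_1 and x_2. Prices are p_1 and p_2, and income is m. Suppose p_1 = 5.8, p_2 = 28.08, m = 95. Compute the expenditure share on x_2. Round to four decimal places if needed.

MRS = MU_x_1/MU_x_2 = (1/2)·(x_2/x_1)^(1.5). Set equal to p_1/p_2.
Solve for the ratio: x_2/x_1 = [2·p_1/p_2]^(2/3).
With the ratio pinned down, the budget gives x_1* = m/(p_1 + p_2·(x_2/x_1)) and x_2* = (x_2/x_1)·x_1*.
Numerically x_2/x_1 = 0.554678, so x_1* = 95/(5.8 + 28.08·0.554678) = 4.4444 and x_2* = 0.554678·4.4444 = 2.4652.
Expenditure on x_2: 28.08·2.4652 = 69.2226; share = 0.7287.

share on x_2 = 0.7287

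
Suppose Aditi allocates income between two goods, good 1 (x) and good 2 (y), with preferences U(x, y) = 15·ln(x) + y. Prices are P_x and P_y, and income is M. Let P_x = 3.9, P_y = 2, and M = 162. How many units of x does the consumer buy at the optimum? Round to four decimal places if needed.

x* = 7.6923

MU_x = 15/x, MU_y = 1. Tangency: 15/x = P_x/P_y.
So x*(P_x,P_y) = 15·P_y/P_x, independent of income; and y* = (M − 15·P_y)/P_y.
At the given prices: x* = 15·2/3.9 = 7.6923.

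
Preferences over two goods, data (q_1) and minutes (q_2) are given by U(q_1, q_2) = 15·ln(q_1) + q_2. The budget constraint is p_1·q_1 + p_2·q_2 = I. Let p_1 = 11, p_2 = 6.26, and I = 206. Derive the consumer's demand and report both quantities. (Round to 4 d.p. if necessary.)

MU_q_1 = 15/q_1, MU_q_2 = 1. Tangency: 15/q_1 = p_1/p_2.
So q_1*(p_1,p_2) = 15·p_2/p_1, independent of income; and q_2* = (I − 15·p_2)/p_2.
At the given prices: q_1* = 15·6.26/11 = 8.5364, and q_2* = 17.9073.

q_1* = 8.5364, q_2* = 17.9073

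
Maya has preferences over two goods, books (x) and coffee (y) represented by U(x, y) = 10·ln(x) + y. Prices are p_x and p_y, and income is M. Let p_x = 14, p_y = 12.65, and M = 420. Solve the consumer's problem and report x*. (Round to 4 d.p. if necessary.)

MU_x = 10/x, MU_y = 1. Tangency: 10/x = p_x/p_y.
So x*(p_x,p_y) = 10·p_y/p_x, independent of income; and y* = (M − 10·p_y)/p_y.
At the given prices: x* = 10·12.65/14 = 9.0357.

x* = 9.0357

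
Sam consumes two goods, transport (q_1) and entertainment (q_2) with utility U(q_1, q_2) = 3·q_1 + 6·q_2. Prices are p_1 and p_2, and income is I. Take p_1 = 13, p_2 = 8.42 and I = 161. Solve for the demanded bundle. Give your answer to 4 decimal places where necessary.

Perfect substitutes: compare marginal utility per dollar. 3/p_1 vs 6/p_2 → 0.2308 vs 0.7126.
q_2 gives more utility per dollar, so spend all income on q_2: q_2* = I/p_2, q_1* = 0.
Numerically: q_1* = 0, q_2* = 19.1211.

q_1* = 0, q_2* = 19.1211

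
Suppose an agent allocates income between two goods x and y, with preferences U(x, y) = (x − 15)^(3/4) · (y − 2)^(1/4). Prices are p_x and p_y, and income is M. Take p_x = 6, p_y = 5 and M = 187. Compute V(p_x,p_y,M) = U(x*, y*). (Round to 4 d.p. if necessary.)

V = 8.6486

Let x' = x−15, y' = y−2. MRS = 3·y'/x' = p_x/p_y.
After buying the subsistence bundle (15, 2), a share 0.75 of the remaining income goes to x: x* = 15 + 0.75·(M − 15p_x − 2p_y)/p_x.
Discretionary income = 187 − 15·6 − 2·5 = 87; x* = 15 + 0.75·87/6 = 25.875; y* = 2 + 0.25·87/5 = 6.35.
Utility at the optimum: U(25.875, 6.35) = 8.6486.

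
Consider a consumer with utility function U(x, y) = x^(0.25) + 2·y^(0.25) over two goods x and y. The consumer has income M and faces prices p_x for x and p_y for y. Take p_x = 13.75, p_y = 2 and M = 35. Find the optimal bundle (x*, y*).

x* = 0.4395, y* = 14.4783

Numerically y/x = 32.941012, so x* = 35/(13.75 + 2·32.941012) = 0.4395 and y* = 32.941012·0.4395 = 14.4783.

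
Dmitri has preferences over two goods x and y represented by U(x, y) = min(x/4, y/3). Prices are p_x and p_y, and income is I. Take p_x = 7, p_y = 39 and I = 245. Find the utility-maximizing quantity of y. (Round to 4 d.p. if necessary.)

y* = 5.069

With perfect complements, no substitution: consume in ratio x:y = 4:3.
Budget: p_x·x + p_y·(3/4)·x = I, so (4·p_x + 3·p_y)·x = 4·I.
Demand: x*(p_x,p_y,I) = 4·I/(4·p_x + 3·p_y), y* = 3·I/(4·p_x + 3·p_y).
Here 4·7 + 3·39 = 145, giving y* = 5.069.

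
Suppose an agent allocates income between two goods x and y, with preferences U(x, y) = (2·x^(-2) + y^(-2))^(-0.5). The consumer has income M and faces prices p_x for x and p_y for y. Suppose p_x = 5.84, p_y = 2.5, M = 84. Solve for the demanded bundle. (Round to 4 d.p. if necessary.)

x* = 9.9141, y* = 10.4408

Substitute y = (y/x)·x into the budget: x* = M/(p_x + p_y·(y/x)).
Numerically y/x = 1.053127, so x* = 84/(5.84 + 2.5·1.053127) = 9.9141 and y* = 1.053127·9.9141 = 10.4408.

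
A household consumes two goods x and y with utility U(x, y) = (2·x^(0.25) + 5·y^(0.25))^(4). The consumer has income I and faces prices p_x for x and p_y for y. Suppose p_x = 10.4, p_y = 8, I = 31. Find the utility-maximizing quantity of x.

MU_x ∝ 2·x^(-0.75), MU_y ∝ 5·y^(-0.75), so MRS = (2/5)·(y/x)^(0.75) = p_x/p_y.
Hence y/x = ((5/2)·p_x/p_y)^(1/(0.75)), i.e. raised to the 4/3 power.
With the ratio pinned down, the budget gives x* = I/(p_x + p_y·(y/x)) and y* = (y/x)·x*.
Numerically y/x = 4.814056, so x* = 31/(10.4 + 8·4.814056) = 0.6338.

x* = 0.6338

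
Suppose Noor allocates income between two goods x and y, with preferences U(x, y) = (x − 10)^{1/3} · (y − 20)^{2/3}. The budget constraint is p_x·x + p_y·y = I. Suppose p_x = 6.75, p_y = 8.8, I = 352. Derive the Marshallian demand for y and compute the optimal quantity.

Let x' = x−10, y' = y−20. MRS = (1/2)·y'/x' = p_x/p_y.
Substituting into the budget: x* = 10 + 1/3·(I − 10·p_x − 20·p_y)/p_x, and y* = 20 + 2/3·(…)/p_y.
Discretionary income = 352 − 10·6.75 − 20·8.8 = 108.5; y* = 20 + 2/3·108.5/8.8 = 28.2197.

y* = 28.2197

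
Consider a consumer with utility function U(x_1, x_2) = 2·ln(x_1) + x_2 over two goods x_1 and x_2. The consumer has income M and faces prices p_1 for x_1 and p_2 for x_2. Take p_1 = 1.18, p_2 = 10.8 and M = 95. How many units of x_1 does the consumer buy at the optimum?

MU_x_1 = 2/x_1, MU_x_2 = 1. Tangency: 2/x_1 = p_1/p_2.
So x_1*(p_1,p_2) = 2·p_2/p_1, independent of income; and x_2* = (M − 2·p_2)/p_2.
At the given prices: x_1* = 2·10.8/1.18 = 18.3051.

x_1* = 18.3051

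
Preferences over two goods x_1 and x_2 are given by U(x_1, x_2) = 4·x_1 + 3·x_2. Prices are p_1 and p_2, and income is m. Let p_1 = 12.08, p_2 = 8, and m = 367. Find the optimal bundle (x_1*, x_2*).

Perfect substitutes: compare marginal utility per dollar. 4/p_1 vs 3/p_2 → 0.3311 vs 0.375.
x_2 gives more utility per dollar, so spend all income on x_2: x_2* = m/p_2, x_1* = 0.
Numerically: x_1* = 0, x_2* = 45.875.

x_1* = 0, x_2* = 45.875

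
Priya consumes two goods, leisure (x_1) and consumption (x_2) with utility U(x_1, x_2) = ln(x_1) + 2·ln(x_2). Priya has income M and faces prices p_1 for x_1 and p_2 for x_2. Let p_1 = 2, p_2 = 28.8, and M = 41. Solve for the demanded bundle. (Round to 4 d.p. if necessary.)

x_1* = 6.8333, x_2* = 0.9491

Tangency: MRS = (1/2)·x_2/x_1 = p_1/p_2.
So p_2·x_2 = 2·p_1·x_1; combined with the budget, a share 1/3 of income goes to x_1.
Demand: x_1*(p_1,p_2,M) = 1/3·M/p_1 and x_2* = 2/3·M/p_2.
At p_1=2, p_2=28.8, M=41: x_1* = 1/3·41/2 = 6.8333, x_2* = 0.9491.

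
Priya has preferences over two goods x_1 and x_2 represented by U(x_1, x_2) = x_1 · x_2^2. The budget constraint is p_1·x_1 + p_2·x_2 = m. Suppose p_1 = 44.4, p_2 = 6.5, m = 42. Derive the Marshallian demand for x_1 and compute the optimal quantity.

x_1* = 0.3153

Tangency: MRS = (1/2)·x_2/x_1 = p_1/p_2.
So p_2·x_2 = 2·p_1·x_1; combined with the budget, a share 1/3 of income goes to x_1.
Demand: x_1*(p_1,p_2,m) = 1/3·m/p_1 and x_2* = 2/3·m/p_2.
At p_1=44.4, p_2=6.5, m=42: x_1* = 1/3·42/44.4 = 0.3153.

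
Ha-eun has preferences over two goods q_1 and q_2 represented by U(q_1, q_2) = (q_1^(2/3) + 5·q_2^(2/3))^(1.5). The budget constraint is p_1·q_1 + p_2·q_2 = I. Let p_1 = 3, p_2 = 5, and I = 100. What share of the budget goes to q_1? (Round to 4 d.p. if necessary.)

From the CES first-order condition, (1/5)·(q_2/q_1)^(1/3) = p_1/p_2.
Hence q_2/q_1 = (5·p_1/p_2)^(1/(1/3)), i.e. raised to the 3 power.
With the ratio pinned down, the budget gives q_1* = I/(p_1 + p_2·(q_2/q_1)) and q_2* = (q_2/q_1)·q_1*.
Numerically q_2/q_1 = 27, so q_1* = 100/(3 + 5·27) = 0.7246 and q_2* = 27·0.7246 = 19.5652.
Expenditure on q_1: 3·0.7246 = 2.1739; share = 0.0217.

share on q_1 = 0.0217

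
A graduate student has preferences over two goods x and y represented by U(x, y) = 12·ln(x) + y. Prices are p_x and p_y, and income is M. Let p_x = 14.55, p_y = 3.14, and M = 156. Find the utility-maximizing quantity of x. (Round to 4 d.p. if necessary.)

Set MRS = p_x/p_y: (12/x)/1 = p_x/p_y.
So x*(p_x,p_y) = 12·p_y/p_x, independent of income; and y* = (M − 12·p_y)/p_y.
At the given prices: x* = 12·3.14/14.55 = 2.5897.

x* = 2.5897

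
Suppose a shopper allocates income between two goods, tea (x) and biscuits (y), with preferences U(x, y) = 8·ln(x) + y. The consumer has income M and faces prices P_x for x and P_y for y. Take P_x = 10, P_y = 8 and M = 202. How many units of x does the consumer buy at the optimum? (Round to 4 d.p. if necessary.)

x* = 6.4

MU_x = 8/x, MU_y = 1. Tangency: 8/x = P_x/P_y.
So x*(P_x,P_y) = 8·P_y/P_x, independent of income; and y* = (M − 8·P_y)/P_y.
At the given prices: x* = 8·8/10 = 6.4.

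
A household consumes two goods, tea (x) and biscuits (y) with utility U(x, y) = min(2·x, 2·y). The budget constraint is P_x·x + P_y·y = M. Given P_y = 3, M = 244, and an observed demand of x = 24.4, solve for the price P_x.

P_x = 7

With perfect complements, no substitution: consume in ratio x:y = 2:2.
Budget: P_x·x + P_y·x = M, so (2·P_x + 2·P_y)·x = 2·M.
Demand: x*(P_x,P_y,M) = 2·M/(2·P_x + 2·P_y), y* = 2·M/(2·P_x + 2·P_y).
Set x* = 24.4 in the demand function and solve for P_x: P_x = 7.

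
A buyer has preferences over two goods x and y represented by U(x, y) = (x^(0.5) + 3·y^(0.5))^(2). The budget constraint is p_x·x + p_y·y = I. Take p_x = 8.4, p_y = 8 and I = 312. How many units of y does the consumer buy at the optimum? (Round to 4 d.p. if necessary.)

From the CES first-order condition, (1/3)·(y/x)^(0.5) = p_x/p_y.
Solve for the ratio: y/x = [3·p_x/p_y]^(2).
Substitute y = (y/x)·x into the budget: x* = I/(p_x + p_y·(y/x)).
Numerically y/x = 9.9225, so x* = 312/(8.4 + 8·9.9225) = 3.5543 and y* = 9.9225·3.5543 = 35.2679.

y* = 35.2679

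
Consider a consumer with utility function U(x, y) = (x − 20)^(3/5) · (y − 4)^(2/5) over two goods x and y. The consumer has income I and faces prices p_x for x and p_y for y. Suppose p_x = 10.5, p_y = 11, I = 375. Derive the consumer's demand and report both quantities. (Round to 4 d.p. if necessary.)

Let x' = x−20, y' = y−4. MRS = (3/2)·y'/x' = p_x/p_y.
Substituting into the budget: x* = 20 + 0.6·(I − 20·p_x − 4·p_y)/p_x, and y* = 4 + 0.4·(…)/p_y.
Discretionary income = 375 − 20·10.5 − 4·11 = 121; x* = 20 + 0.6·121/10.5 = 26.9143; y* = 4 + 0.4·121/11 = 8.4.

x* = 26.9143, y* = 8.4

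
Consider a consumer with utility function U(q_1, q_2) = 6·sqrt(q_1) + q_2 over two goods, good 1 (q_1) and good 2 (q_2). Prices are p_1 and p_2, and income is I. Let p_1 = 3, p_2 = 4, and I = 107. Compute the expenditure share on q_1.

Thus q_1* = (3·p_2/p_1)² — independent of I — with the rest of income spent on q_2.
Plugging in: q_1* = (3·4/3)² = 16, q_2* = 14.75.
Expenditure on q_1: 3·16 = 48; share = 0.4486.

share on q_1 = 0.4486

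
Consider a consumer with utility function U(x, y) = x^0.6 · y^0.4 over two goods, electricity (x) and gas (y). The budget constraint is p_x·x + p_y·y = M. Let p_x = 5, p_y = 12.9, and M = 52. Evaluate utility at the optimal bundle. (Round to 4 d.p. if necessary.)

The MRS is (3/2)·y/x. Set MRS = p_x/p_y.
Rearranging, p_y·y = (2/3)·p_x·x. Substituting into the budget gives p_x·x·(1 + (2/3)) = M.
Demand: x*(p_x,p_y,M) = 0.6·M/p_x and y* = 0.4·M/p_y.
At p_x=5, p_y=12.9, M=52: x* = 0.6·52/5 = 6.24, y* = 1.6124.
Utility at the optimum: U(6.24, 1.6124) = 3.6316.

V = 3.6316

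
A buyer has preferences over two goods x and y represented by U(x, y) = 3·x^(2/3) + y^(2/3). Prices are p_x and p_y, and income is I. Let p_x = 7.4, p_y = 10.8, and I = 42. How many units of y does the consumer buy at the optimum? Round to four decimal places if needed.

y* = 0.0665

With the ratio pinned down, the budget gives x* = I/(p_x + p_y·(y/x)) and y* = (y/x)·x*.
Numerically y/x = 0.011914, so x* = 42/(7.4 + 10.8·0.011914) = 5.5787 and y* = 0.011914·5.5787 = 0.0665.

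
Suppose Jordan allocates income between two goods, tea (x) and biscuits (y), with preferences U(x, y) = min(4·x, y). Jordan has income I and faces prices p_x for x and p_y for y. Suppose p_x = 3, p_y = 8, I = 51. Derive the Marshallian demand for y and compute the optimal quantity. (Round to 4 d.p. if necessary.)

y* = 5.8286

Leontief preferences: the optimum is at the kink where x/1 = y/4, i.e. y = 4·x.
Budget: p_x·x + p_y·4·x = I, so (p_x + 4·p_y)·x = I.
Demand: x*(p_x,p_y,I) = I/(p_x + 4·p_y), y* = 4·I/(p_x + 4·p_y).
Here 3 + 4·8 = 35, giving y* = 5.8286.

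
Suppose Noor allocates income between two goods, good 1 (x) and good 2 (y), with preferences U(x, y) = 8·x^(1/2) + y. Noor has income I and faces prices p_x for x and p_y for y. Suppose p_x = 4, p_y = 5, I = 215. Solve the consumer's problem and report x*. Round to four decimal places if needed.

Set MRS = p_x/p_y: 4·x^(−1/2) = p_x/p_y.
Thus x* = (4·p_y/p_x)² — independent of I — with the rest of income spent on y.
Plugging in: x* = (4·5/4)² = 25.

x* = 25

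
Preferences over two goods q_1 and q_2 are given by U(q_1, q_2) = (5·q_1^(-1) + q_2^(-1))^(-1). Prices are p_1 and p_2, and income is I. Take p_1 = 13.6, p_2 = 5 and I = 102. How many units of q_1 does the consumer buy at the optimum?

q_1* = 5.9001

MU_q_1 ∝ 5·q_1^(-2), MU_q_2 ∝ q_2^(-2), so MRS = 5·(q_2/q_1)^(2) = p_1/p_2.
Hence q_2/q_1 = ((1/5)·p_1/p_2)^(1/(2)), i.e. raised to the 0.5 power.
With the ratio pinned down, the budget gives q_1* = I/(p_1 + p_2·(q_2/q_1)) and q_2* = (q_2/q_1)·q_1*.
Numerically q_2/q_1 = 0.737564, so q_1* = 102/(13.6 + 5·0.737564) = 5.9001.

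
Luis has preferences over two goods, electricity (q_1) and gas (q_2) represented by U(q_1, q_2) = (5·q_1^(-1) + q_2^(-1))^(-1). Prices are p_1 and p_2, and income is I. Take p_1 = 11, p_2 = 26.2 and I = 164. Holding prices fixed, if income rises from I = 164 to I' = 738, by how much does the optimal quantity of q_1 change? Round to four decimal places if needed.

From the CES first-order condition, 5·(q_2/q_1)^(2) = p_1/p_2.
Hence q_2/q_1 = ((1/5)·p_1/p_2)^(1/(2)), i.e. raised to the 0.5 power.
With the ratio pinned down, the budget gives q_1* = I/(p_1 + p_2·(q_2/q_1)) and q_2* = (q_2/q_1)·q_1*.
Numerically q_2/q_1 = 0.289775, so q_1* = 164/(11 + 26.2·0.289775) = 8.821.
At I' = 738: q_1* = 39.6943. Change: 39.6943 − 8.821 = 30.8733.

Δq_1* = 30.8733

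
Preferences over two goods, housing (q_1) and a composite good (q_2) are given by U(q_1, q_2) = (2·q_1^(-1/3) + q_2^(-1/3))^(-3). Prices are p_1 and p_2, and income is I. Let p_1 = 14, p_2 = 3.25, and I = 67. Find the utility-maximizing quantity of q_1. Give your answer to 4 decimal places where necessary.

q_1* = 3.3876

Substitute q_2 = (q_2/q_1)·q_1 into the budget: q_1* = I/(p_1 + p_2·(q_2/q_1)).
Numerically q_2/q_1 = 1.777915, so q_1* = 67/(14 + 3.25·1.777915) = 3.3876.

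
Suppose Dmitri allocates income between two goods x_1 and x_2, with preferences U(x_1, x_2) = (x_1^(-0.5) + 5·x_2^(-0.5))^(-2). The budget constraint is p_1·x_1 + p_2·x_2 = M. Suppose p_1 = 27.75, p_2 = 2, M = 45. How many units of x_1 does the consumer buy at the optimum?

x_1* = 0.7315

MU_x_1 ∝ x_1^(-1.5), MU_x_2 ∝ 5·x_2^(-1.5), so MRS = (1/5)·(x_2/x_1)^(1.5) = p_1/p_2.
Solve for the ratio: x_2/x_1 = [5·p_1/p_2]^(2/3).
Substitute x_2 = (x_2/x_1)·x_1 into the budget: x_1* = M/(p_1 + p_2·(x_2/x_1)).
Numerically x_2/x_1 = 16.88374, so x_1* = 45/(27.75 + 2·16.88374) = 0.7315.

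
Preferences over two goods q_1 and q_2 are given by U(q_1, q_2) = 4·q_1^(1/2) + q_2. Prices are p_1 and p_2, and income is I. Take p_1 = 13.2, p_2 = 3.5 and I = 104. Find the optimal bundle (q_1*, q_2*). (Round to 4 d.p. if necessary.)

Utility is quasi-linear in q_2; the FOC for q_1 is 2/√q_1 = p_1/p_2.
Solve: √q_1 = 2·p_2/p_1, so q_1*(p_1,p_2) = (2·p_2/p_1)², and q_2* = (I − p_1·q_1*)/p_2.
Plugging in: q_1* = (2·3.5/13.2)² = 0.2812, q_2* = 28.6537.

q_1* = 0.2812, q_2* = 28.6537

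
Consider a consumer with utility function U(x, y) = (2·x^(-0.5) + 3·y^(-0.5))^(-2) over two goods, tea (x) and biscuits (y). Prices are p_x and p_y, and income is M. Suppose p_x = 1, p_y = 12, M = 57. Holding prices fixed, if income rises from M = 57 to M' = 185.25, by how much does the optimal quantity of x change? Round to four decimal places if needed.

Δx* = 32.0625

From the CES first-order condition, (2/3)·(y/x)^(1.5) = p_x/p_y.
Hence y/x = ((3/2)·p_x/p_y)^(1/(1.5)), i.e. raised to the 2/3 power.
Substitute y = (y/x)·x into the budget: x* = M/(p_x + p_y·(y/x)).
Numerically y/x = 0.25, so x* = 57/(1 + 12·0.25) = 14.25.
At M' = 185.25: x* = 46.3125. Change: 46.3125 − 14.25 = 32.0625.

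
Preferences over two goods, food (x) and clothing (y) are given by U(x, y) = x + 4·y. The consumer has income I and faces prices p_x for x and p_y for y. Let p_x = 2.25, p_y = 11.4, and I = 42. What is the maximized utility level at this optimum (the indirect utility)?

Linear utility — the consumer picks whichever good has higher MU/price: 1/2.25 = 0.4444 vs 4/11.4 = 0.3509.
x gives more utility per dollar, so spend all income on x: x* = I/p_x, y* = 0.
Numerically: x* = 18.6667, y* = 0.
Utility at the optimum: U(18.6667, 0) = 18.6667.

V = 18.6667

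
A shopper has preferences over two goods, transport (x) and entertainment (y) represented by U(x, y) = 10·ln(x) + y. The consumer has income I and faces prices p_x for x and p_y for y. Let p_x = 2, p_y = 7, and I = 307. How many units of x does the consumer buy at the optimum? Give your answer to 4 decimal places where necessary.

Set MRS = p_x/p_y: (10/x)/1 = p_x/p_y.
So x*(p_x,p_y) = 10·p_y/p_x, independent of income; and y* = (I − 10·p_y)/p_y.
At the given prices: x* = 10·7/2 = 35.

x* = 35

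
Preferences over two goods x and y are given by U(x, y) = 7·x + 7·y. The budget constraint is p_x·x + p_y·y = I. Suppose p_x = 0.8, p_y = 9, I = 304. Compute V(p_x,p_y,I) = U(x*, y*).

V = 2660

x gives more utility per dollar, so spend all income on x: x* = I/p_x, y* = 0.
Numerically: x* = 380, y* = 0.
Utility at the optimum: U(380, 0) = 2660.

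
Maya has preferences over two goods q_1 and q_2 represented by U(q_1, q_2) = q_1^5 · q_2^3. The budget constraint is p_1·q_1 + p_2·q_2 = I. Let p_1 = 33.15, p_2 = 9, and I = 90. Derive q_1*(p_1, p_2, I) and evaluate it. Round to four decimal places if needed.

q_1* = 1.6968

Tangency: MRS = (5/3)·q_2/q_1 = p_1/p_2.
Rearranging, p_2·q_2 = (3/5)·p_1·q_1. Substituting into the budget gives p_1·q_1·(1 + (3/5)) = I.
Demand: q_1*(p_1,p_2,I) = 0.625·I/p_1 and q_2* = 0.375·I/p_2.
At p_1=33.15, p_2=9, I=90: q_1* = 0.625·90/33.15 = 1.6968.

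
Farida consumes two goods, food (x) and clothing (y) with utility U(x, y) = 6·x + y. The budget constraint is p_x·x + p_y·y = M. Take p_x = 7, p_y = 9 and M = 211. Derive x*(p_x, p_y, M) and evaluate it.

Linear utility — the consumer picks whichever good has higher MU/price: 6/7 = 0.8571 vs 1/9 = 0.1111.
x gives more utility per dollar, so spend all income on x: x* = M/p_x, y* = 0.
Numerically: x* = 30.1429, y* = 0.

x* = 30.1429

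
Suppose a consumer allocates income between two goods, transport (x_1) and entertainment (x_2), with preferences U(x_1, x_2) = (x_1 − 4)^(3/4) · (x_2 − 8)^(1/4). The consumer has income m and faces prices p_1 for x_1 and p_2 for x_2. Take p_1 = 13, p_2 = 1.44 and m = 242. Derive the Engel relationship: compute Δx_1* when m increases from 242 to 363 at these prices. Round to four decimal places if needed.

Δx_1* = 6.9808

MRS = 3·(x_2−8)/(x_1−4). Tangency with p_1/p_2 gives x_2−8 = (1/3)·(p_1/p_2)·(x_1−4).
After buying the subsistence bundle (4, 8), a share 0.75 of the remaining income goes to x_1: x_1* = 4 + 0.75·(m − 4p_1 − 8p_2)/p_1.
Discretionary income = 242 − 4·13 − 8·1.44 = 178.48; x_1* = 4 + 0.75·178.48/13 = 14.2969.
At m' = 363: x_1* = 21.2777. Change: 21.2777 − 14.2969 = 6.9808.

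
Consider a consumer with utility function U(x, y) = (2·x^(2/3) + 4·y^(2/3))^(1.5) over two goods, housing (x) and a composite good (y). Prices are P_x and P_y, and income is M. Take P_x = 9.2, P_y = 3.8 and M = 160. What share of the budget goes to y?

share on y = 0.9791

MU_x ∝ 2·x^(-1/3), MU_y ∝ 4·y^(-1/3), so MRS = (1/2)·(y/x)^(1/3) = P_x/P_y.
Hence y/x = (2·P_x/P_y)^(1/(1/3)), i.e. raised to the 3 power.
Substitute y = (y/x)·x into the budget: x* = M/(P_x + P_y·(y/x)).
Numerically y/x = 113.52792, so x* = 160/(9.2 + 3.8·113.52792) = 0.3631 and y* = 113.52792·0.3631 = 41.2261.
Expenditure on y: 3.8·41.2261 = 156.6591; share = 0.9791.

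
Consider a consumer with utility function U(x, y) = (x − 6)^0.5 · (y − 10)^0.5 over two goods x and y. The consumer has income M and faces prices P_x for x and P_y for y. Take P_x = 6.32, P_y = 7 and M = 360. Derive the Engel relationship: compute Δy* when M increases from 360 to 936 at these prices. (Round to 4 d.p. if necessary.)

This is Cobb-Douglas in (x−6, y−10): tangency gives 0.5·P_y·(y−10) = 0.5·P_x·(x−6).
Substituting into the budget: x* = 6 + 0.5·(M − 6·P_x − 10·P_y)/P_x, and y* = 10 + 0.5·(…)/P_y.
Discretionary income = 360 − 6·6.32 − 10·7 = 252.08; y* = 10 + 0.5·252.08/7 = 28.0057.
At M' = 936: y* = 69.1486. Change: 69.1486 − 28.0057 = 41.1429.

Δy* = 41.1429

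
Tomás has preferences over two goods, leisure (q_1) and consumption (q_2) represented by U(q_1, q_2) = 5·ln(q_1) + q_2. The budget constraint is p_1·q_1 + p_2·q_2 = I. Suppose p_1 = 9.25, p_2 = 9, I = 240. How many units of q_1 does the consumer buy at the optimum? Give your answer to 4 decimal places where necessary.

Set MRS = p_1/p_2: (5/q_1)/1 = p_1/p_2.
So q_1*(p_1,p_2) = 5·p_2/p_1, independent of income; and q_2* = (I − 5·p_2)/p_2.
At the given prices: q_1* = 5·9/9.25 = 4.8649.

q_1* = 4.8649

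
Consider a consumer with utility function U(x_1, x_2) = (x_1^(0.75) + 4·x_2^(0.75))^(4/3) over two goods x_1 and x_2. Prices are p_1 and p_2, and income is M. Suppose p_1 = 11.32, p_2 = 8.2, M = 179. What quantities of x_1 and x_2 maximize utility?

From the CES first-order condition, (1/4)·(x_2/x_1)^(0.25) = p_1/p_2.
Hence x_2/x_1 = (4·p_1/p_2)^(1/(0.25)), i.e. raised to the 4 power.
With the ratio pinned down, the budget gives x_1* = M/(p_1 + p_2·(x_2/x_1)) and x_2* = (x_2/x_1)·x_1*.
Numerically x_2/x_1 = 929.758726, so x_1* = 179/(11.32 + 8.2·929.758726) = 0.0234 and x_2* = 929.758726·0.0234 = 21.7969.

x_1* = 0.0234, x_2* = 21.7969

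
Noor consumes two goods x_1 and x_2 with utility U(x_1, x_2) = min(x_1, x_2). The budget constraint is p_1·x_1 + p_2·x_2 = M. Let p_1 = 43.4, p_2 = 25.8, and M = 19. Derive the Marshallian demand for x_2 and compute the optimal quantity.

With perfect complements, no substitution: consume in ratio x_1:x_2 = 1:1.
Budget: p_1·x_1 + p_2·x_1 = M, so (p_1 + p_2)·x_1 = M.
Demand: x_1*(p_1,p_2,M) = M/(p_1 + p_2), x_2* = M/(p_1 + p_2).
Here 43.4 + 25.8 = 69.2, giving x_2* = 0.2746.

x_2* = 0.2746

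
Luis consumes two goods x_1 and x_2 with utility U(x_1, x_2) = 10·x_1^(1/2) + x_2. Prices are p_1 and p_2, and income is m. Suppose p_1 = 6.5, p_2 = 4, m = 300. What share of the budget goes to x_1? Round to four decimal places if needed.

share on x_1 = 0.2051

Thus x_1* = (5·p_2/p_1)² — independent of m — with the rest of income spent on x_2.
Plugging in: x_1* = (5·4/6.5)² = 9.4675, x_2* = 59.6154.
Expenditure on x_1: 6.5·9.4675 = 61.5385; share = 0.2051.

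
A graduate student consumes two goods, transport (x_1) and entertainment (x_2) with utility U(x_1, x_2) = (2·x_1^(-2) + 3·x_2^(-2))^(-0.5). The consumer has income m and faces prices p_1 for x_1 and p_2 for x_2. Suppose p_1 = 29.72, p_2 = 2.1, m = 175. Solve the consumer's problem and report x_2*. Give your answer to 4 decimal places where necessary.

x_2* = 13.6362

From the CES first-order condition, (2/3)·(x_2/x_1)^(3) = p_1/p_2.
Hence x_2/x_1 = ((3/2)·p_1/p_2)^(1/(3)), i.e. raised to the 1/3 power.
Substitute x_2 = (x_2/x_1)·x_1 into the budget: x_1* = m/(p_1 + p_2·(x_2/x_1)).
Numerically x_2/x_1 = 2.768898, so x_1* = 175/(29.72 + 2.1·2.768898) = 4.9248 and x_2* = 2.768898·4.9248 = 13.6362.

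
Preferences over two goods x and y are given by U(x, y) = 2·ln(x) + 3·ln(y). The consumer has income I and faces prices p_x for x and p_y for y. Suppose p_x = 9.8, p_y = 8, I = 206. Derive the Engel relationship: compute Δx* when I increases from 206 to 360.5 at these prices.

Δx* = 6.3061

MU_x/MU_y = (2·y)/(3·x); tangency sets this equal to p_x/p_y.
So 2·p_y·y = 3·p_x·x; combined with the budget, a share 0.4 of income goes to x.
Demand: x*(p_x,p_y,I) = 0.4·I/p_x and y* = 0.6·I/p_y.
At p_x=9.8, p_y=8, I=206: x* = 0.4·206/9.8 = 8.4082.
At I' = 360.5: x* = 14.7143. Change: 14.7143 − 8.4082 = 6.3061.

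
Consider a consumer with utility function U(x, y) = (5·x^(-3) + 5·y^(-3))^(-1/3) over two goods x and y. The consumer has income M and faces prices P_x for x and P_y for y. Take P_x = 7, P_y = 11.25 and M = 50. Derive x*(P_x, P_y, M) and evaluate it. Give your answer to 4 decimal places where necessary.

x* = 2.9426

Numerically y/x = 0.88815, so x* = 50/(7 + 11.25·0.88815) = 2.9426.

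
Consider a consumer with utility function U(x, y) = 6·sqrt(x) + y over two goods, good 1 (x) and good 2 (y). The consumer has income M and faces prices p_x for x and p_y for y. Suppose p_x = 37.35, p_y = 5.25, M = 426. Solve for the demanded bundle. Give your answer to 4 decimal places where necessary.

Solve: √x = 3·p_y/p_x, so x*(p_x,p_y) = (3·p_y/p_x)², and y* = (M − p_x·x*)/p_y.
Plugging in: x* = (3·5.25/37.35)² = 0.1778, y* = 79.8778.

x* = 0.1778, y* = 79.8778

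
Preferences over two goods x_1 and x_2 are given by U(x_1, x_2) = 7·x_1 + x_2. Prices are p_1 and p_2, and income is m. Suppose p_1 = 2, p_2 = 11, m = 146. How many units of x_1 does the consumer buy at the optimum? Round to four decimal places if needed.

x_1* = 73

Perfect substitutes: compare marginal utility per dollar. 7/p_1 vs 1/p_2 → 3.5 vs 0.0909.
x_1 gives more utility per dollar, so spend all income on x_1: x_1* = m/p_1, x_2* = 0.
Numerically: x_1* = 73, x_2* = 0.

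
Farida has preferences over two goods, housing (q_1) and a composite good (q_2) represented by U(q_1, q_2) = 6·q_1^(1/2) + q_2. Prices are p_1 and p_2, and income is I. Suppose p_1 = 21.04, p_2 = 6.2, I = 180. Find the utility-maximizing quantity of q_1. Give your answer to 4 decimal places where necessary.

MU_q_1 = 3/√q_1, MU_q_2 = 1. Tangency: 3/√q_1 = p_1/p_2.
Thus q_1* = (3·p_2/p_1)² — independent of I — with the rest of income spent on q_2.
Plugging in: q_1* = (3·6.2/21.04)² = 0.7815.

q_1* = 0.7815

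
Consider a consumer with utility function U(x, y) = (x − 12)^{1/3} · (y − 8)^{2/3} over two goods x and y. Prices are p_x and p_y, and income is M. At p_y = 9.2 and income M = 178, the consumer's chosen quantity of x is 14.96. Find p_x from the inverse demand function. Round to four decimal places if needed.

Let x' = x−12, y' = y−8. MRS = (1/2)·y'/x' = p_x/p_y.
After buying the subsistence bundle (12, 8), a share 1/3 of the remaining income goes to x: x* = 12 + 1/3·(M − 12p_x − 8p_y)/p_x.
Set x* = 14.96 in the demand function and solve for p_x: p_x = 5.

p_x = 5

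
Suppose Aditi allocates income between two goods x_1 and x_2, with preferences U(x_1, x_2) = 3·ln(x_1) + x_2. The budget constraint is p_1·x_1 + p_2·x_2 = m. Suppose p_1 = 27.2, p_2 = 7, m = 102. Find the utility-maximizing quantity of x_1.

MU_x_1 = 3/x_1, MU_x_2 = 1. Tangency: 3/x_1 = p_1/p_2.
So x_1*(p_1,p_2) = 3·p_2/p_1, independent of income; and x_2* = (m − 3·p_2)/p_2.
At the given prices: x_1* = 3·7/27.2 = 0.7721.

x_1* = 0.7721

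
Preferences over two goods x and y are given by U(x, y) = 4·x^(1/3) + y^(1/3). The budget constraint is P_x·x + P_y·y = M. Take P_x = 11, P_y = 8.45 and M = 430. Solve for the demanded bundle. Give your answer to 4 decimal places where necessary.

MU_x ∝ 4·x^(-2/3), MU_y ∝ y^(-2/3), so MRS = 4·(y/x)^(2/3) = P_x/P_y.
Hence y/x = ((1/4)·P_x/P_y)^(1/(2/3)), i.e. raised to the 1.5 power.
Substitute y = (y/x)·x into the budget: x* = M/(P_x + P_y·(y/x)).
Numerically y/x = 0.185658, so x* = 430/(11 + 8.45·0.185658) = 34.2117 and y* = 0.185658·34.2117 = 6.3517.

x* = 34.2117, y* = 6.3517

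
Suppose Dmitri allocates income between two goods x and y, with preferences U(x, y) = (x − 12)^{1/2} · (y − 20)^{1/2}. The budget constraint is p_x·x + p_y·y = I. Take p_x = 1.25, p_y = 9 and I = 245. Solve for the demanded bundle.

x* = 32, y* = 22.7778

This is Cobb-Douglas in (x−12, y−20): tangency gives 0.5·p_y·(y−20) = 0.5·p_x·(x−12).
Substituting into the budget: x* = 12 + 0.5·(I − 12·p_x − 20·p_y)/p_x, and y* = 20 + 0.5·(…)/p_y.
Discretionary income = 245 − 12·1.25 − 20·9 = 50; x* = 12 + 0.5·50/1.25 = 32; y* = 20 + 0.5·50/9 = 22.7778.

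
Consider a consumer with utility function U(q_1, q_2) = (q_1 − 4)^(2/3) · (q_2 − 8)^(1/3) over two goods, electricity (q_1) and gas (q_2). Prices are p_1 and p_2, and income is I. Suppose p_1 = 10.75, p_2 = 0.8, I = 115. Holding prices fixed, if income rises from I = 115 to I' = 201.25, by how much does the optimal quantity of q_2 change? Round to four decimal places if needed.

Δq_2* = 35.9375

This is Cobb-Douglas in (q_1−4, q_2−8): tangency gives 2/3·p_2·(q_2−8) = 1/3·p_1·(q_1−4).
Substituting into the budget: q_1* = 4 + 2/3·(I − 4·p_1 − 8·p_2)/p_1, and q_2* = 8 + 1/3·(…)/p_2.
Discretionary income = 115 − 4·10.75 − 8·0.8 = 65.6; q_2* = 8 + 1/3·65.6/0.8 = 35.3333.
At I' = 201.25: q_2* = 71.2708. Change: 71.2708 − 35.3333 = 35.9375.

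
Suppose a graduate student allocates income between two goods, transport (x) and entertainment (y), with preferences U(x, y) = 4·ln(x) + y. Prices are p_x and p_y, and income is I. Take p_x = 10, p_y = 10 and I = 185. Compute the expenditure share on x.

share on x = 0.2162

So x*(p_x,p_y) = 4·p_y/p_x, independent of income; and y* = (I − 4·p_y)/p_y.
At the given prices: x* = 4·10/10 = 4, and y* = 14.5.
Expenditure on x: 10·4 = 40; share = 0.2162.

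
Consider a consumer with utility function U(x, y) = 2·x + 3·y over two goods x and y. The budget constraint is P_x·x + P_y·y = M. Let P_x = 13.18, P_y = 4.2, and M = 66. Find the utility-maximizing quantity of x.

x* = 0

y gives more utility per dollar, so spend all income on y: y* = M/P_y, x* = 0.
Numerically: x* = 0, y* = 15.7143.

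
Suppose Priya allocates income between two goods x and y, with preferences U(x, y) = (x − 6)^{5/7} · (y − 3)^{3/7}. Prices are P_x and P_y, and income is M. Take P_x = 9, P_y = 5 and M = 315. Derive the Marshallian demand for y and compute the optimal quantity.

This is Cobb-Douglas in (x−6, y−3): tangency gives 5/7·P_y·(y−3) = 3/7·P_x·(x−6).
After buying the subsistence bundle (6, 3), a share 0.625 of the remaining income goes to x: x* = 6 + 0.625·(M − 6P_x − 3P_y)/P_x.
Discretionary income = 315 − 6·9 − 3·5 = 246; y* = 3 + 0.375·246/5 = 21.45.

y* = 21.45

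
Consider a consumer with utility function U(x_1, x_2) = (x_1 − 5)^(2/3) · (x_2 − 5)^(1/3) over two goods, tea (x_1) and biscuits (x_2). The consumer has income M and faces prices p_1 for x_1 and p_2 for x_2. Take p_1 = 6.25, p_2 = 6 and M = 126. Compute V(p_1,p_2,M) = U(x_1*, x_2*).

V = 5.5569

After buying the subsistence bundle (5, 5), a share 2/3 of the remaining income goes to x_1: x_1* = 5 + 2/3·(M − 5p_1 − 5p_2)/p_1.
Discretionary income = 126 − 5·6.25 − 5·6 = 64.75; x_1* = 5 + 2/3·64.75/6.25 = 11.9067; x_2* = 5 + 1/3·64.75/6 = 8.5972.
Utility at the optimum: U(11.9067, 8.5972) = 5.5569.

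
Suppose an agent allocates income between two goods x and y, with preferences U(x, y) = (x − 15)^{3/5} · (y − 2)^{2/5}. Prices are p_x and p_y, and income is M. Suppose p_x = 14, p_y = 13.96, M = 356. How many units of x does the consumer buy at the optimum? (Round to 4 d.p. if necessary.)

x* = 20.0606

This is Cobb-Douglas in (x−15, y−2): tangency gives 0.6·p_y·(y−2) = 0.4·p_x·(x−15).
After buying the subsistence bundle (15, 2), a share 0.6 of the remaining income goes to x: x* = 15 + 0.6·(M − 15p_x − 2p_y)/p_x.
Discretionary income = 356 − 15·14 − 2·13.96 = 118.08; x* = 15 + 0.6·118.08/14 = 20.0606.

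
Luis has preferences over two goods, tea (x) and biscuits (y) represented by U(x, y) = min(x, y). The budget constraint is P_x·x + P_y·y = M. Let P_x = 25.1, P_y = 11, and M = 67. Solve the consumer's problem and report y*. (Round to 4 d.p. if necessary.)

Leontief preferences: the optimum is at the kink where x/1 = y/1, i.e. y = x.
Budget: P_x·x + P_y·x = M, so (P_x + P_y)·x = M.
Demand: x*(P_x,P_y,M) = M/(P_x + P_y), y* = M/(P_x + P_y).
Here 25.1 + 11 = 36.1, giving y* = 1.856.

y* = 1.856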